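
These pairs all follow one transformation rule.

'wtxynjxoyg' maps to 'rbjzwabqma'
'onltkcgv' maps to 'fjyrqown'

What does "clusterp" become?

Rule — move the last 3 characters to the front (rotate right by 3), then shift every letter 3 places forward in the alphabet (wrapping around).
Doing the same to "clusterp": "husfoxvw".

husfoxvw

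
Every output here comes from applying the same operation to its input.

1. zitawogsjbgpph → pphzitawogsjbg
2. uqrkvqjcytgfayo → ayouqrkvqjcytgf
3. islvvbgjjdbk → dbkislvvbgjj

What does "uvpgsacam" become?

camuvpgsa

What's happening: move the last 3 characters to the front (rotate right by 3).
So "uvpgsacam" becomes "camuvpgsa".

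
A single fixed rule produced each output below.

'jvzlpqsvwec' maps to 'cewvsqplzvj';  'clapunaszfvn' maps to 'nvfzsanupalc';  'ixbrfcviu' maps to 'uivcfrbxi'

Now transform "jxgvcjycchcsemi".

imeschccyjcvgxj

What's happening: reverse the string.
On "jxgvcjycchcsemi" that produces "imeschccyjcvgxj".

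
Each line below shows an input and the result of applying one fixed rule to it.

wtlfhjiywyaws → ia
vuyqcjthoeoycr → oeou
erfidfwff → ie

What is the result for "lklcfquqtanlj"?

What's happening: move the first 2 characters to the end (rotate left by 2), then keep only the vowels.
Applying that to "lklcfquqtanlj" gives "ua".

ua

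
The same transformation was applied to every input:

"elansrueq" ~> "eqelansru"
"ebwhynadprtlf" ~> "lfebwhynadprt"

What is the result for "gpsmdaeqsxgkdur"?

urgpsmdaeqsxgkd

What's happening: move the last 2 characters to the front (rotate right by 2).
"gpsmdaeqsxgkdur" → "urgpsmdaeqsxgkd".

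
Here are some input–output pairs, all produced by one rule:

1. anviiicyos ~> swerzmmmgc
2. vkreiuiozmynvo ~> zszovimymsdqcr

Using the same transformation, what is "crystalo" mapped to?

psgvcwxe

The pattern: shift every letter 4 places forward in the alphabet (wrapping around), then move the last 2 characters to the front (rotate right by 2).
On "crystalo": the first step gives "gvcwxeps", and the second then gives "psgvcwxe".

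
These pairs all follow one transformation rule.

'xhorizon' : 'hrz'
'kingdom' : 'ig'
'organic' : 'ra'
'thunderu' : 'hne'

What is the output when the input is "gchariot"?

What's happening: keep every other character starting from the second (positions 2nd, 4th, 6th, ...), then delete the last character.
"gchariot" → "cait" → "cai".

cai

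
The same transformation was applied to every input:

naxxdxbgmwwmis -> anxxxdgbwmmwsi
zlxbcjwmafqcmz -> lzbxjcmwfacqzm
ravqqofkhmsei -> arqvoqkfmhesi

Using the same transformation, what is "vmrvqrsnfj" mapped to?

The rule is to swap each adjacent pair of characters (1↔2, 3↔4, ...).
Doing the same to "vmrvqrsnfj": "mvvrrqnsjf".

mvvrrqnsjf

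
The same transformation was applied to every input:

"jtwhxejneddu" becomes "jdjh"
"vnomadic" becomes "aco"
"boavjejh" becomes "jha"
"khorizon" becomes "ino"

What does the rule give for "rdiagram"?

gmi

What's happening: swap the front and back halves of the string, then keep one character in every 3, starting at position 1 (positions 1st, 4th, 7th, ...).
Starting from "rdiagram": after the first operation, "gramrdia"; after the second, "gmi".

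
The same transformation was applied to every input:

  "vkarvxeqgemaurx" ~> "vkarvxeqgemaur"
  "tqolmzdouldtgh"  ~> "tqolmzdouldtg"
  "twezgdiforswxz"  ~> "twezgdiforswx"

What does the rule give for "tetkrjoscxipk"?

In each case the input is transformed by: delete the last character.
For "tetkrjoscxipk" the result is "tetkrjoscxip".

tetkrjoscxip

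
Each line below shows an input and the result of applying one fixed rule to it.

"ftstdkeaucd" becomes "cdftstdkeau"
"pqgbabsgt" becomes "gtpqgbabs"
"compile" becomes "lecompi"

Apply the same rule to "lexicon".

onlexic

The transformation: move the last 2 characters to the front (rotate right by 2).
Applying that to "lexicon" gives "onlexic".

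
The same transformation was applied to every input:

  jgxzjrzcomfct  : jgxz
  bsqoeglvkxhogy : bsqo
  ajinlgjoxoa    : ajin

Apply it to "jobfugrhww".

jobf

Looking at the pairs, the operation is to keep only the first 4 characters.
So "jobfugrhww" becomes "jobf".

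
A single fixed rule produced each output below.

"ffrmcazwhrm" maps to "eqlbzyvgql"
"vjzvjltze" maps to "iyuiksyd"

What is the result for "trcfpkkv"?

qbeojju

Looking at the pairs, the operation is to shift every letter 1 place backward in the alphabet (wrapping around), then delete the first character.
Starting from "trcfpkkv": after the first operation, "sqbeojju"; after the second, "qbeojju".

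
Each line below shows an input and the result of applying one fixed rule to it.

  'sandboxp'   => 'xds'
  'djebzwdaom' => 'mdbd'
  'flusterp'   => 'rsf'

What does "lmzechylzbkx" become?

byel

What's happening: keep one character in every 3, starting at position 1 (positions 1st, 4th, 7th, ...), then reverse the string.
On "lmzechylzbkx": the first step gives "leyb", and the second then gives "byel".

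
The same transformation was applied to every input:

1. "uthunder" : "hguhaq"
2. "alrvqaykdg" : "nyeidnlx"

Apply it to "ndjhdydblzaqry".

Looking at the pairs, the operation is to delete the last 2 characters, then shift every letter 13 places forward in the alphabet (wrapping around) — i.e. ROT13.
Starting from "ndjhdydblzaqry": after the first operation, "ndjhdydblzaq"; after the second, "aqwuqlqoymnd".

aqwuqlqoymnd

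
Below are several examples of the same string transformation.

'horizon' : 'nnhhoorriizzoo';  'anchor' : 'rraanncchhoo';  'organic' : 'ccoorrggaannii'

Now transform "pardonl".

What's happening: double every character, then move the last 2 characters to the front (rotate right by 2).
"pardonl" → "ppaarrddoonnll" → "llppaarrddoonn".

llppaarrddoonn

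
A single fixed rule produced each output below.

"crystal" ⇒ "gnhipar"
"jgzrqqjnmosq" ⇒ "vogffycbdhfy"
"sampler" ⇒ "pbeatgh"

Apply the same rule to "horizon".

What's happening: shift every letter 11 places backward in the alphabet (wrapping around), then move the first character to the end.
Applying both steps to "horizon": "wdgxodc", then "dgxodcw".

dgxodcw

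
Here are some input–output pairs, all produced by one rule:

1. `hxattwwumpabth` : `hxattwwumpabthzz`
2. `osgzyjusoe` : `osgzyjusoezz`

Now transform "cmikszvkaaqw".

cmikszvkaaqwzz

What's happening: append "zz".
"cmikszvkaaqw" → "cmikszvkaaqwzz".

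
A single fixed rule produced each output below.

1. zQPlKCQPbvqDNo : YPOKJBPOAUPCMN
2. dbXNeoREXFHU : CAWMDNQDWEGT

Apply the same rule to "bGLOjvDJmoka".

The transformation: shift every letter 1 place backward in the alphabet (wrapping around), then convert every letter to uppercase.
So "bGLOjvDJmoka" becomes "AFKNIUCILNJZ".
(Check on "dbXNeoREXFHU": → "caWMdnQDWEGT" → "CAWMDNQDWEGT" ✓)

AFKNIUCILNJZ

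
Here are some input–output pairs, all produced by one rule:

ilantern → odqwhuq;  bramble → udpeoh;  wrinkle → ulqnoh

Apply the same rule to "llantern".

Rule — shift every letter 3 places forward in the alphabet (wrapping around), then delete the first character.
For "llantern", step one produces "oodqwhuq"; step two turns that into "odqwhuq".

odqwhuq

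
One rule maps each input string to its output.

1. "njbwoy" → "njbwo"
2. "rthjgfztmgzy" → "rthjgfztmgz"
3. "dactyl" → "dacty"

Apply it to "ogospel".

Each output is the input with this applied: delete the last character.
Applying that to "ogospel" gives "ogospe".

ogospe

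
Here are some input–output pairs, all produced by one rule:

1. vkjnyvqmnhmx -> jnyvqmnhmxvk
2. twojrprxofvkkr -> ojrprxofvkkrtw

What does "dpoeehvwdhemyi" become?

Each output is the input with this applied: move the first 2 characters to the end (rotate left by 2).
On "dpoeehvwdhemyi" that produces "oeehvwdhemyidp".

oeehvwdhemyidp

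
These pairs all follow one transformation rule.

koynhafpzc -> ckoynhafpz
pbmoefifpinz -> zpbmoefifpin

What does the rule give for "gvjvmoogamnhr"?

rgvjvmoogamnh

What's happening: move the last character to the front.
"gvjvmoogamnhr" → "rgvjvmoogamnh".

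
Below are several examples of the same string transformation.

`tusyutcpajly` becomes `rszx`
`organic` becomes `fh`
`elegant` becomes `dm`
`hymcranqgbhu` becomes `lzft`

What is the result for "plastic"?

zh

Rule — shift every letter 1 place backward in the alphabet (wrapping around), then keep one character in every 3, starting at position 3 (positions 3rd, 6th, 9th, ...).
Working it through for "plastic": intermediate "okzrshb", final "zh".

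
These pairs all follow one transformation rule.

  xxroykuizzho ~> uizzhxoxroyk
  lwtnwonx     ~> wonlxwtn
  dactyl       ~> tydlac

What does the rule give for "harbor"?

bohrar

Looking at the pairs, the operation is to swap the first and last characters, then swap the front and back halves of the string.
On "harbor": the first step gives "rarboh", and the second then gives "bohrar".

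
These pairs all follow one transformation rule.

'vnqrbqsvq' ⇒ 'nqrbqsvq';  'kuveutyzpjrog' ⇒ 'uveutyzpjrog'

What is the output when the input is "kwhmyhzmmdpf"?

whmyhzmmdpf

Each output is the input with this applied: delete the first character.
For "kwhmyhzmmdpf" the result is "whmyhzmmdpf".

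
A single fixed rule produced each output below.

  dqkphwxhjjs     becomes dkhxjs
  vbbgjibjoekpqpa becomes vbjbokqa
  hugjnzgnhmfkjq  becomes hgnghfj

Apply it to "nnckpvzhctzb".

Rule — keep every other character starting from the first (positions 1st, 3rd, 5th, ...).
So "nnckpvzhctzb" becomes "ncpzcz".

ncpzcz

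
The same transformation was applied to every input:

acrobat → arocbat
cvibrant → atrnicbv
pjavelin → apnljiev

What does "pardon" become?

apondr

Looking at the pairs, the operation is to sort the characters into reverse alphabetical order, then swap the first and last characters.
For "pardon", step one produces "rponda"; step two turns that into "apondr".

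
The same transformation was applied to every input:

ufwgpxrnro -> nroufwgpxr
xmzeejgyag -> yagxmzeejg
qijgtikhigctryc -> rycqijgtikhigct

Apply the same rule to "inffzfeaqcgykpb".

The rule is to move the last 3 characters to the front (rotate right by 3).
For "inffzfeaqcgykpb" the result is "kpbinffzfeaqcgy".

kpbinffzfeaqcgy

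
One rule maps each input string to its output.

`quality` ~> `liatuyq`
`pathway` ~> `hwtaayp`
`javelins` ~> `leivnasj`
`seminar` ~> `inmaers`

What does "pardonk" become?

Rule — take characters alternately from the front and the back (1st, last, 2nd, 2nd-last, ...), then reverse the string.
"pardonk" → "pkanrod" → "dornakp".

dornakp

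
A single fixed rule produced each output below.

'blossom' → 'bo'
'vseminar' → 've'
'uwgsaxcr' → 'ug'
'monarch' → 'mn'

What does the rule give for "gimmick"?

gm

The transformation: keep every other character starting from the first (positions 1st, 3rd, 5th, ...), then delete the last 2 characters.
"gimmick" → "gmik" → "gm".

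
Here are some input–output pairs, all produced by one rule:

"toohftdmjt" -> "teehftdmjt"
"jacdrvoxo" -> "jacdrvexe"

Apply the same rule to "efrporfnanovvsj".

In each case the input is transformed by: replace every "o" with "e".
Doing the same to "efrporfnanovvsj": "efrperfnanevvsj".

efrperfnanevvsj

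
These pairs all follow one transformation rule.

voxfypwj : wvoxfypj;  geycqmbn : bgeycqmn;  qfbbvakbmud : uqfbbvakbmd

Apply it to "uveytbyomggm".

guveytbyomgm

The pattern: move the last character to the front, then swap the first and last characters.
For "uveytbyomggm" the result is "guveytbyomgm".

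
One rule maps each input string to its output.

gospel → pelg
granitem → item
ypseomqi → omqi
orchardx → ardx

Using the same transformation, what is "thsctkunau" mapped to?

kuna

Rule — swap the front and back halves of the string, then keep only the first 4 characters.
Starting from "thsctkunau": after the first operation, "kunauthsct"; after the second, "kuna".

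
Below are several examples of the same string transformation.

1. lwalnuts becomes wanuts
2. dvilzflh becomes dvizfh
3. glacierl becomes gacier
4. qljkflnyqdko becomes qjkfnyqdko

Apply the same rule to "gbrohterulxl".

In each case the input is transformed by: remove every "l".
"gbrohterulxl" → "gbrohterux".

gbrohterux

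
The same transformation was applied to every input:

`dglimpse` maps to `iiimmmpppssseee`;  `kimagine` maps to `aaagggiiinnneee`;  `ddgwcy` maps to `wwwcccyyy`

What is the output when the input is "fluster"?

sssttteeerrr

Each output is the input with this applied: delete the first 3 characters, then repeat every character 3 times.
For "fluster", step one produces "ster"; step two turns that into "sssttteeerrr".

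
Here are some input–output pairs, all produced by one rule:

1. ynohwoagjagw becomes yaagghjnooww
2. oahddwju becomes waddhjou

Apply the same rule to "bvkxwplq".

xbklpqvw

The pattern: sort the characters into alphabetical order, then move the last character to the front.
Applying that to "bvkxwplq" gives "xbklpqvw".
(Check on "ynohwoagjagw": → "aagghjnoowwy" → "yaagghjnooww" ✓)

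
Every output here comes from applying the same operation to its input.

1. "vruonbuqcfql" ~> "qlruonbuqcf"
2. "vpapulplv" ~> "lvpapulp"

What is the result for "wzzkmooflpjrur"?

urzzkmooflpjr

The transformation: delete the first character, then move the last 2 characters to the front (rotate right by 2).
"wzzkmooflpjrur" → "zzkmooflpjrur" → "urzzkmooflpjr".
(Check on "vruonbuqcfql": → "ruonbuqcfql" → "qlruonbuqcf" ✓)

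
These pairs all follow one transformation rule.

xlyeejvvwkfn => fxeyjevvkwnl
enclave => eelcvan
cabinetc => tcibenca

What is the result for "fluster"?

rfsuetl

Each output is the input with this applied: swap each adjacent pair of characters (1↔2, 3↔4, ...), then swap the first and last characters.
Doing the same to "fluster": "rfsuetl".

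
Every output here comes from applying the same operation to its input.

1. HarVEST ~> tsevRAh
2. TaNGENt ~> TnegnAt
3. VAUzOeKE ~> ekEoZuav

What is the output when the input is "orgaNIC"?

cinAGRO

Looking at the pairs, the operation is to flip the case of every letter, then reverse the string.
Doing the same to "orgaNIC": "cinAGRO".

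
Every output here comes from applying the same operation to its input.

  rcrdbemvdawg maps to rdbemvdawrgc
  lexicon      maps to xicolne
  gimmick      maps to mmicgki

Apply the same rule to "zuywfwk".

The transformation: swap the first and last characters, then move the first 2 characters to the end (rotate left by 2).
On "zuywfwk": the first step gives "kuywfwz", and the second then gives "ywfwzku".
(Check on "rcrdbemvdawg": → "gcrdbemvdawr" → "rdbemvdawrgc" ✓)

ywfwzku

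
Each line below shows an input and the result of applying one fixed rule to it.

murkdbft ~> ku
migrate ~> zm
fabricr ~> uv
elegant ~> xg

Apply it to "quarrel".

tx

Each output is the input with this applied: keep one character in every 3, starting at position 3 (positions 3rd, 6th, 9th, ...), then shift every letter 7 places backward in the alphabet (wrapping around).
On "quarrel" that produces "tx".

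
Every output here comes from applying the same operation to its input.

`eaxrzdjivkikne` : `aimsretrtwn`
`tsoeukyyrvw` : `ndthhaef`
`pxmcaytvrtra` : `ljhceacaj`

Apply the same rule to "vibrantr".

ajwca

The transformation: shift every letter 9 places forward in the alphabet (wrapping around), then delete the first 3 characters.
Applying both steps to "vibrantr": "erkajwca", then "ajwca".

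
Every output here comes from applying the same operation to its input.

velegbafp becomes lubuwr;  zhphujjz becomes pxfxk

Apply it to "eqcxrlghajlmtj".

The rule is to delete the last 3 characters, then shift every letter 10 places backward in the alphabet (wrapping around).
Starting from "eqcxrlghajlmtj": after the first operation, "eqcxrlghajl"; after the second, "ugsnhbwxqzb".

ugsnhbwxqzb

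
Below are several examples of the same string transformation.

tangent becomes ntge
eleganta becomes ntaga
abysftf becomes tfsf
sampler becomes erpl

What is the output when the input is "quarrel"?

elrr

What's happening: delete the first 3 characters, then move the first 2 characters to the end (rotate left by 2).
For "quarrel", step one produces "rrel"; step two turns that into "elrr".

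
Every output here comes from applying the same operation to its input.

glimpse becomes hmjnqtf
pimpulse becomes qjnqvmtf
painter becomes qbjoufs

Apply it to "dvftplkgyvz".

Each output is the input with this applied: shift every letter 1 place forward in the alphabet (wrapping around).
On "dvftplkgyvz" that produces "ewguqmlhzwa".

ewguqmlhzwa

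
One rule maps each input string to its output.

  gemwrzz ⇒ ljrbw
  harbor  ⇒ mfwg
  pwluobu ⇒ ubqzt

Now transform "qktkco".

vpyp

The transformation: shift every letter 5 places forward in the alphabet (wrapping around), then delete the last 2 characters.
Applying both steps to "qktkco": "vpypht", then "vpyp".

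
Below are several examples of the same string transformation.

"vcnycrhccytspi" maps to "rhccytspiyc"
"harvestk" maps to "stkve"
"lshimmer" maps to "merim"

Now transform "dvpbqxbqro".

In each case the input is transformed by: delete the first 3 characters, then move the first 2 characters to the end (rotate left by 2).
Working it through for "dvpbqxbqro": intermediate "bqxbqro", final "xbqrobq".

xbqrobq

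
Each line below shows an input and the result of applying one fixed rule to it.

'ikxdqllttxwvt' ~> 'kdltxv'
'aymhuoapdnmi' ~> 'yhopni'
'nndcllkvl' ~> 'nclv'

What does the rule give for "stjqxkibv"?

tqkb

Rule — keep every other character starting from the second (positions 2nd, 4th, 6th, ...).
So "stjqxkibv" becomes "tqkb".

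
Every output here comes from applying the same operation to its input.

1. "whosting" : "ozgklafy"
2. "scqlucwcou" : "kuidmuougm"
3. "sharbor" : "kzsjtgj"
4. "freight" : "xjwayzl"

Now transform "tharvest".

lzsjnwkl

Rule — shift every letter 8 places backward in the alphabet (wrapping around).
Doing the same to "tharvest": "lzsjnwkl".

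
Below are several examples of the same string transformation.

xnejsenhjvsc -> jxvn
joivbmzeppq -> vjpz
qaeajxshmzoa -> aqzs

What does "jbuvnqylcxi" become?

vjxy

Looking at the pairs, the operation is to keep one character in every 3, starting at position 1 (positions 1st, 4th, 7th, ...), then swap each adjacent pair of characters (1↔2, 3↔4, ...).
Starting from "jbuvnqylcxi": after the first operation, "jvyx"; after the second, "vjxy".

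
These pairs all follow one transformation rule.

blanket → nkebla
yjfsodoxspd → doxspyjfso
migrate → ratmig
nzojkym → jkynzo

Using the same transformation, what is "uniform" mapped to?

foruni

The rule is to delete the last character, then swap the front and back halves of the string.
Doing the same to "uniform": "foruni".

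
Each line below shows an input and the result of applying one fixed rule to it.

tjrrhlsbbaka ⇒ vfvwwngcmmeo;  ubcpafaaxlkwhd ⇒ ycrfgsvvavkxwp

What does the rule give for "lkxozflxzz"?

uusgaujsfg

The pattern: shift every letter 5 places backward in the alphabet (wrapping around), then reverse the string.
For "lkxozflxzz", step one produces "gfsjuagsuu"; step two turns that into "uusgaujsfg".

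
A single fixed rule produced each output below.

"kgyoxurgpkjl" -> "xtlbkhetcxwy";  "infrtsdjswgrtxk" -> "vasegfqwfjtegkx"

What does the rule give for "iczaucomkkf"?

Each output is the input with this applied: shift every letter 13 places forward in the alphabet (wrapping around) — i.e. ROT13.
Doing the same to "iczaucomkkf": "vpmnhpbzxxs".

vpmnhpbzxxs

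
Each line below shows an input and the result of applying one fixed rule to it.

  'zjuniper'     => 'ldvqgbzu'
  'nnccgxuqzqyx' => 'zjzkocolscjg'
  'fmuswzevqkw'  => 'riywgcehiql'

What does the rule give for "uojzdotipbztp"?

The rule is to shift every letter 12 places forward in the alphabet (wrapping around), then take characters alternately from the front and the back (1st, last, 2nd, 2nd-last, ...).
So "uojzdotipbztp" becomes "gbafvllnpbauf".

gbafvllnpbauf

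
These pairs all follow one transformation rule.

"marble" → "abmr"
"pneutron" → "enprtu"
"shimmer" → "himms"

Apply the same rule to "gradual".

adgru

The transformation: delete the last 2 characters, then sort the characters into alphabetical order.
On "gradual": the first step gives "gradu", and the second then gives "adgru".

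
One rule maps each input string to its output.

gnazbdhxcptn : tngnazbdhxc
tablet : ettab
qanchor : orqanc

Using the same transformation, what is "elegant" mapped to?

The rule is to move the last 2 characters to the front (rotate right by 2), then delete the last character.
Applying that to "elegant" gives "nteleg".

nteleg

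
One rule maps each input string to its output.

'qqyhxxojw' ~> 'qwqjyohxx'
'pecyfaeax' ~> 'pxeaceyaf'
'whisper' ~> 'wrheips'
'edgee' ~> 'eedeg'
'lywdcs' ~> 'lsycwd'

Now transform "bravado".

The rule is to take characters alternately from the front and the back (1st, last, 2nd, 2nd-last, ...).
Applying that to "bravado" gives "bordaav".

bordaav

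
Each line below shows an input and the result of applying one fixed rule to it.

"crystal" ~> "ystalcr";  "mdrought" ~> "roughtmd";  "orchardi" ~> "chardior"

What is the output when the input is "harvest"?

rvestha

What's happening: move the first 2 characters to the end (rotate left by 2).
Applying that to "harvest" gives "rvestha".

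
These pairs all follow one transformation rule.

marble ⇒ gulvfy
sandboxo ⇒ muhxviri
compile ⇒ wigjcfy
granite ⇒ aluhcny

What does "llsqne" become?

The transformation: shift every letter 6 places backward in the alphabet (wrapping around).
Applying that to "llsqne" gives "ffmkhy".

ffmkhy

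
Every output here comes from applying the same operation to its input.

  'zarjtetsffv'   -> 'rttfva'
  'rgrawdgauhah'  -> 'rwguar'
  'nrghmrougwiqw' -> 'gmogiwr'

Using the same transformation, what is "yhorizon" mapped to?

In each case the input is transformed by: move the first 2 characters to the end (rotate left by 2), then keep every other character starting from the first (positions 1st, 3rd, 5th, ...).
"yhorizon" → "orizonyh" → "oioy".

oioy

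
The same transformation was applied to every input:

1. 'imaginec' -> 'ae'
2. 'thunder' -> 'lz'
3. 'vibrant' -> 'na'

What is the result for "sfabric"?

The pattern: shift every letter 8 places backward in the alphabet (wrapping around), then keep only the first 2 characters.
Starting from "sfabric": after the first operation, "kxstjau"; after the second, "kx".

kx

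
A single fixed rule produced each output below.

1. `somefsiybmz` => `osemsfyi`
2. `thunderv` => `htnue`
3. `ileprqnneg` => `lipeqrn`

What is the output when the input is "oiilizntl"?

iolizi

The transformation: swap each adjacent pair of characters (1↔2, 3↔4, ...), then delete the last 3 characters.
"oiilizntl" → "iolizitnl" → "iolizi".
(Check on "ileprqnneg": → "lipeqrnnge" → "lipeqrn" ✓)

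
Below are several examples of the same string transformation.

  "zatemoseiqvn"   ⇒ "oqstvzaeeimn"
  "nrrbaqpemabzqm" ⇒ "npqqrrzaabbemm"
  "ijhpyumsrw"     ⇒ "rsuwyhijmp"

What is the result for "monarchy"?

noryachm

The pattern: sort the characters into alphabetical order, then swap the front and back halves of the string.
Working it through for "monarchy": intermediate "achmnory", final "noryachm".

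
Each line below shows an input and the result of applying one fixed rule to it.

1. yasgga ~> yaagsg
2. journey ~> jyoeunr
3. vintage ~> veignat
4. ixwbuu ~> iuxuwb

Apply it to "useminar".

ursaenmi

In each case the input is transformed by: take characters alternately from the front and the back (1st, last, 2nd, 2nd-last, ...).
Applying that to "useminar" gives "ursaenmi".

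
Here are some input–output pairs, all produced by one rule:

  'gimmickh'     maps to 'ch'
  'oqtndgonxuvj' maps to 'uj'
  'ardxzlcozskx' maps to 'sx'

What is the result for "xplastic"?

tc

Looking at the pairs, the operation is to keep every other character starting from the second (positions 2nd, 4th, 6th, ...), then keep only the last 2 characters.
On "xplastic": the first step gives "patc", and the second then gives "tc".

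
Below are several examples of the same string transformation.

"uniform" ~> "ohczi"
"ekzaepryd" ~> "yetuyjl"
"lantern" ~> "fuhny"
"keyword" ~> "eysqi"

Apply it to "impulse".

cgjof

Rule — delete the last 2 characters, then shift every letter 6 places backward in the alphabet (wrapping around).
On "impulse": the first step gives "impul", and the second then gives "cgjof".
(Check on "lantern": → "lante" → "fuhny" ✓)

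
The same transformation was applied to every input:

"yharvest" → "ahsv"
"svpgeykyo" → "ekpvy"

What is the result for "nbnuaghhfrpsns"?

Each output is the input with this applied: sort the characters into alphabetical order, then keep every other character starting from the first (positions 1st, 3rd, 5th, ...).
Working it through for "nbnuaghhfrpsns": intermediate "abfghhnnnprssu", final "afhnnrs".
(Check on "yharvest": → "aehrstvy" → "ahsv" ✓)

afhnnrs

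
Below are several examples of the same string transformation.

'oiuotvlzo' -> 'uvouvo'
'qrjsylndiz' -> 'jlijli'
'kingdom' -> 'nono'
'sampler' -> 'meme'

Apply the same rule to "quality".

The transformation: keep one character in every 3, starting at position 3 (positions 3rd, 6th, 9th, ...), then write the whole string twice.
Starting from "quality": after the first operation, "at"; after the second, "atat".

atat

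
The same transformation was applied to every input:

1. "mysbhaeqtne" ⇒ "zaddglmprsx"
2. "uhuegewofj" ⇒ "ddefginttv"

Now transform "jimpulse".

Looking at the pairs, the operation is to sort the characters into alphabetical order, then shift every letter 1 place backward in the alphabet (wrapping around).
Working it through for "jimpulse": intermediate "eijlmpsu", final "dhiklort".

dhiklort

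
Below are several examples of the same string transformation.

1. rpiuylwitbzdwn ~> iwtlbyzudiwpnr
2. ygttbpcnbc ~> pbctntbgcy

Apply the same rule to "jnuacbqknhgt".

Rule — swap the front and back halves of the string, then take characters alternately from the front and the back (1st, last, 2nd, 2nd-last, ...).
Doing the same to "jnuacbqknhgt": "qbkcnahugntj".

qbkcnahugntj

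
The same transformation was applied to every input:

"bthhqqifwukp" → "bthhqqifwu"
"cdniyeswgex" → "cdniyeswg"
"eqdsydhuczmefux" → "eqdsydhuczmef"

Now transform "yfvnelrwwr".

yfvnelrw

The rule is to delete the last 2 characters.
Applying that to "yfvnelrwwr" gives "yfvnelrw".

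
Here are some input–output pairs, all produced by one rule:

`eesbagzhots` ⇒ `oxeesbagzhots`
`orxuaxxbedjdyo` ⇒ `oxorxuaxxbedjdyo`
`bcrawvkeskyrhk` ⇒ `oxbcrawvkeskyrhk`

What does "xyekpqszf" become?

oxxyekpqszf

The transformation: prepend "ox".
For "xyekpqszf" the result is "oxxyekpqszf".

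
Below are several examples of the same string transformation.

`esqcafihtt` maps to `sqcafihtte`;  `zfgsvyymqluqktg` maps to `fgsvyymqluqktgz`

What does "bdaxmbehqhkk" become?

daxmbehqhkkb

Rule — move the first character to the end.
On "bdaxmbehqhkk" that produces "daxmbehqhkkb".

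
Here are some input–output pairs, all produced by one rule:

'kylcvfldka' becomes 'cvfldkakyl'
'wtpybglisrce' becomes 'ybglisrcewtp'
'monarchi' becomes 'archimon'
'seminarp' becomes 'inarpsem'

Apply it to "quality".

Looking at the pairs, the operation is to move the first 3 characters to the end (rotate left by 3).
For "quality" the result is "lityqua".

lityqua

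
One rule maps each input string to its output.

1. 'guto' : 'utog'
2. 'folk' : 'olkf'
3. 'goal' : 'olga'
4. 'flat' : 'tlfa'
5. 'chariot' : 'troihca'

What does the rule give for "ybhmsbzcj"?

zysmjhcbb

In each case the input is transformed by: sort the characters into reverse alphabetical order.
So "ybhmsbzcj" becomes "zysmjhcbb".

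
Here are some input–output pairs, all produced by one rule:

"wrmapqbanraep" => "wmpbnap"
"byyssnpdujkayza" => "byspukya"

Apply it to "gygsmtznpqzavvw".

The pattern: keep every other character starting from the first (positions 1st, 3rd, 5th, ...).
So "gygsmtznpqzavvw" becomes "ggmzpzvw".

ggmzpzvw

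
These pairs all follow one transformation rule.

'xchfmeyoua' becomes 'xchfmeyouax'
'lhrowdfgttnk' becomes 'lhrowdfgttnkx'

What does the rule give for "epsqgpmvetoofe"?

In each case the input is transformed by: append "x".
Doing the same to "epsqgpmvetoofe": "epsqgpmvetoofex".

epsqgpmvetoofex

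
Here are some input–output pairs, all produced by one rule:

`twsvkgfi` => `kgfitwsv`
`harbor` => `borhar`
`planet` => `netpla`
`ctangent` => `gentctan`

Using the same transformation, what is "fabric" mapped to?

ricfab

The pattern: swap the front and back halves of the string.
Applying that to "fabric" gives "ricfab".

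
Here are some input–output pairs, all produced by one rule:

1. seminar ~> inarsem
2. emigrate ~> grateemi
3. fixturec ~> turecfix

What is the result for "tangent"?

In each case the input is transformed by: move the first 3 characters to the end (rotate left by 3).
"tangent" → "genttan".

genttan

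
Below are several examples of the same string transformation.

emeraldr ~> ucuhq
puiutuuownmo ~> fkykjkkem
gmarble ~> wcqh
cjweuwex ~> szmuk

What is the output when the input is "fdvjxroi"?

Looking at the pairs, the operation is to delete the last 3 characters, then shift every letter 10 places backward in the alphabet (wrapping around).
"fdvjxroi" → "vtlzn".

vtlzn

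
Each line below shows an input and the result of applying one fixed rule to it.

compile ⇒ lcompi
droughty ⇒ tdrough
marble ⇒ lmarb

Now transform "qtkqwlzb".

zqtkqwl

The pattern: delete the last character, then move the last character to the front.
Applying both steps to "qtkqwlzb": "qtkqwlz", then "zqtkqwl".
(Check on "compile": → "compil" → "lcompi" ✓)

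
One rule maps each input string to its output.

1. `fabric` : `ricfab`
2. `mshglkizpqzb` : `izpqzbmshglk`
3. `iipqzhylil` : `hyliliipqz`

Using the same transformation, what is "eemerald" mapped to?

The transformation: swap the front and back halves of the string.
"eemerald" → "raldeeme".

raldeeme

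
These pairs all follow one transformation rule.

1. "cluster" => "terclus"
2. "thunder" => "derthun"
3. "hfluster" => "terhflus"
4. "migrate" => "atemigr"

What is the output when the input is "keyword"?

The transformation: move the last 3 characters to the front (rotate right by 3).
Applying that to "keyword" gives "ordkeyw".

ordkeyw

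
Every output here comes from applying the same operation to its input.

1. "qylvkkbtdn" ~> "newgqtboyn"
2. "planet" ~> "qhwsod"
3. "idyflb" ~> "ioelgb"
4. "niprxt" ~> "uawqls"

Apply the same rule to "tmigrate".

What's happening: swap the front and back halves of the string, then shift every letter 3 places forward in the alphabet (wrapping around).
Starting from "tmigrate": after the first operation, "ratetmig"; after the second, "udwhwplj".

udwhwplj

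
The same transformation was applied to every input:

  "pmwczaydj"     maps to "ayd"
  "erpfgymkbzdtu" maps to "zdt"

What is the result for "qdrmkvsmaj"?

Each output is the input with this applied: delete the last character, then keep only the last 3 characters.
"qdrmkvsmaj" → "qdrmkvsma" → "sma".

sma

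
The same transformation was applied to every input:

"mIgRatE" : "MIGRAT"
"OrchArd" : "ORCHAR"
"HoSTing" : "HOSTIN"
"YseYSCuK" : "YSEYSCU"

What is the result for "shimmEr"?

SHIMME

The pattern: delete the last character, then convert every letter to uppercase.
Starting from "shimmEr": after the first operation, "shimmE"; after the second, "SHIMME".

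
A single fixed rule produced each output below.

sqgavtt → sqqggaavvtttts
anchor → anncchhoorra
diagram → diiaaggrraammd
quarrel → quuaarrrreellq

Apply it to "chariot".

The rule is to double every character, then move the first character to the end.
Starting from "chariot": after the first operation, "cchhaarriioott"; after the second, "chhaarriioottc".
(Check on "quarrel": → "qquuaarrrreell" → "quuaarrrreellq" ✓)

chhaarriioottc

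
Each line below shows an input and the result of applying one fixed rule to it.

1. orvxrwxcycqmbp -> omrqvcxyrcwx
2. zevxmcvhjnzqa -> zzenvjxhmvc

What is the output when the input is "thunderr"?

Looking at the pairs, the operation is to delete the last 2 characters, then take characters alternately from the front and the back (1st, last, 2nd, 2nd-last, ...).
On "thunderr" that produces "tehdun".
(Check on "zevxmcvhjnzqa": → "zevxmcvhjnz" → "zzenvjxhmvc" ✓)

tehdun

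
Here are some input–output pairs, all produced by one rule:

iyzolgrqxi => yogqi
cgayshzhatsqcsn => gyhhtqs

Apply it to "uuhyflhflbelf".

uylfbl

Looking at the pairs, the operation is to keep every other character starting from the second (positions 2nd, 4th, 6th, ...).
On "uuhyflhflbelf" that produces "uylfbl".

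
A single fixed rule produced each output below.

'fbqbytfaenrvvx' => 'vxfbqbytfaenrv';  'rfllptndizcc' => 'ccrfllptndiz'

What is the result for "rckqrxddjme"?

The rule is to move the last 2 characters to the front (rotate right by 2).
"rckqrxddjme" → "merckqrxddj".

merckqrxddj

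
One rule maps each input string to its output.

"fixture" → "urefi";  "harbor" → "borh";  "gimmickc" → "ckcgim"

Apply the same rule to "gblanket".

Each output is the input with this applied: move the last 3 characters to the front (rotate right by 3), then delete the last 2 characters.
"gblanket" → "ketgblan" → "ketgbl".

ketgbl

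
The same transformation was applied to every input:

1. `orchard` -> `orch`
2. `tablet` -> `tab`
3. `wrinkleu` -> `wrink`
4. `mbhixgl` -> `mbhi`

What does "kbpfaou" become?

kbpf

Rule — delete the last 3 characters.
Doing the same to "kbpfaou": "kbpf".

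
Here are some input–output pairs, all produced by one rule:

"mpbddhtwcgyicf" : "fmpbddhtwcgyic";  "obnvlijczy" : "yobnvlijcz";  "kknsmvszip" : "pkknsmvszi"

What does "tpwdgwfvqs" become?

stpwdgwfvq

Looking at the pairs, the operation is to move the last character to the front.
Applying that to "tpwdgwfvqs" gives "stpwdgwfvq".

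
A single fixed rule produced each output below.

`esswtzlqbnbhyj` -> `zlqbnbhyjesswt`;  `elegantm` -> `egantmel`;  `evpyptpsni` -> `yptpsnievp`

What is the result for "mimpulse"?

mpulsemi

The pattern: move the last 2 characters to the front (rotate right by 2), then swap the front and back halves of the string.
Working it through for "mimpulse": intermediate "semimpul", final "mpulsemi".
(Check on "esswtzlqbnbhyj": → "yjesswtzlqbnbh" → "zlqbnbhyjesswt" ✓)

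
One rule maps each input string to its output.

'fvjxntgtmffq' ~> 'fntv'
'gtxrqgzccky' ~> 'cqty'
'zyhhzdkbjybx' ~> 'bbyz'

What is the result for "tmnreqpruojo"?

ejmr

Each output is the input with this applied: keep one character in every 3, starting at position 2 (positions 2nd, 5th, 8th, ...), then sort the characters into alphabetical order.
"tmnreqpruojo" → "ejmr".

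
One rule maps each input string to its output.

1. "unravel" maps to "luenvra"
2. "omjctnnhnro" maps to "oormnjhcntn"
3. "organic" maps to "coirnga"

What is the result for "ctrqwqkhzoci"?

icctorzqhwkq

The rule is to reverse the string, then take characters alternately from the front and the back (1st, last, 2nd, 2nd-last, ...).
"ctrqwqkhzoci" → "icozhkqwqrtc" → "icctorzqhwkq".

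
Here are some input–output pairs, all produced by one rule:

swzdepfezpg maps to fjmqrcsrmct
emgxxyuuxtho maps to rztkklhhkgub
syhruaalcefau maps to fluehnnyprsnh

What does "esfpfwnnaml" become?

The pattern: shift every letter 13 places forward in the alphabet (wrapping around) — i.e. ROT13.
Doing the same to "esfpfwnnaml": "rfscsjaanzy".

rfscsjaanzy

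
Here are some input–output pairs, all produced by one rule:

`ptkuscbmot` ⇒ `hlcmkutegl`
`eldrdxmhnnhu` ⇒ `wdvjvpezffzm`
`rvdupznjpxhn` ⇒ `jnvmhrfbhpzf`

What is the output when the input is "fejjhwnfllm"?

xwbbzofxdde

What's happening: shift every letter 8 places backward in the alphabet (wrapping around).
"fejjhwnfllm" → "xwbbzofxdde".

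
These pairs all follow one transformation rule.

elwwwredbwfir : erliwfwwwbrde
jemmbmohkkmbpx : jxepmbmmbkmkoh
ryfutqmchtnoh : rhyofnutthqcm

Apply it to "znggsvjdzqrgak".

In each case the input is transformed by: take characters alternately from the front and the back (1st, last, 2nd, 2nd-last, ...).
So "znggsvjdzqrgak" becomes "zknagggrsqvzjd".

zknagggrsqvzjd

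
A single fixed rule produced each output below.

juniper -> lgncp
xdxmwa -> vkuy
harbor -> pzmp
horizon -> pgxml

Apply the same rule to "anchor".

afmp

What's happening: delete the first 2 characters, then shift every letter 2 places backward in the alphabet (wrapping around).
Applying both steps to "anchor": "chor", then "afmp".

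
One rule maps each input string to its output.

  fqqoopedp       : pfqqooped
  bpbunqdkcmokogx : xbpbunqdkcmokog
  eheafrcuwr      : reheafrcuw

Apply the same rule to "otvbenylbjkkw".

wotvbenylbjkk

Rule — move the last character to the front.
So "otvbenylbjkkw" becomes "wotvbenylbjkk".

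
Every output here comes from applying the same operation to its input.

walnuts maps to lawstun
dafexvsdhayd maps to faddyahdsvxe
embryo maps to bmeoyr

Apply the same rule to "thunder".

Rule — move the first 3 characters to the end (rotate left by 3), then reverse the string.
Applying both steps to "thunder": "nderthu", then "uhtredn".
(Check on "dafexvsdhayd": → "exvsdhayddaf" → "faddyahdsvxe" ✓)

uhtredn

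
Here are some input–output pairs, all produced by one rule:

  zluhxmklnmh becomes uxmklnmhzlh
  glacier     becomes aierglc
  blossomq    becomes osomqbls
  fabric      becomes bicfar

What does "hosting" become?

Each output is the input with this applied: move the first 3 characters to the end (rotate left by 3), then swap the first and last characters.
Starting from "hosting": after the first operation, "tinghos"; after the second, "singhot".

singhot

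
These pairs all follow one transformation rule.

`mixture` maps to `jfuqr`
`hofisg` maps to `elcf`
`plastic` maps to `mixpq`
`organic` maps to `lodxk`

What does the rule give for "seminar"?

pbjfk

What's happening: delete the last 2 characters, then shift every letter 3 places backward in the alphabet (wrapping around).
On "seminar" that produces "pbjfk".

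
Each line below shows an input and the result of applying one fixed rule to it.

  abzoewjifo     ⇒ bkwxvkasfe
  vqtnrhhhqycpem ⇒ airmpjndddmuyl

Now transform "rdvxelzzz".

The pattern: shift every letter 4 places backward in the alphabet (wrapping around), then move the last 2 characters to the front (rotate right by 2).
For "rdvxelzzz", step one produces "nzrtahvvv"; step two turns that into "vvnzrtahv".
(Check on "vqtnrhhhqycpem": → "rmpjndddmuylai" → "airmpjndddmuyl" ✓)

vvnzrtahv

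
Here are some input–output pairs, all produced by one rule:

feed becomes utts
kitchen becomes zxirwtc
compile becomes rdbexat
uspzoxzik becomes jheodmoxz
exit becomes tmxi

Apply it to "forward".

Each output is the input with this applied: shift every letter 11 places backward in the alphabet (wrapping around).
"forward" → "udglpgs".

udglpgs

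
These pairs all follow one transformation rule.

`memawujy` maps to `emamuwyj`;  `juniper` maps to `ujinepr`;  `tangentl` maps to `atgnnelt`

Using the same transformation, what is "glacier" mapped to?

The pattern: swap each adjacent pair of characters (1↔2, 3↔4, ...).
Applying that to "glacier" gives "lgcaeir".

lgcaeir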